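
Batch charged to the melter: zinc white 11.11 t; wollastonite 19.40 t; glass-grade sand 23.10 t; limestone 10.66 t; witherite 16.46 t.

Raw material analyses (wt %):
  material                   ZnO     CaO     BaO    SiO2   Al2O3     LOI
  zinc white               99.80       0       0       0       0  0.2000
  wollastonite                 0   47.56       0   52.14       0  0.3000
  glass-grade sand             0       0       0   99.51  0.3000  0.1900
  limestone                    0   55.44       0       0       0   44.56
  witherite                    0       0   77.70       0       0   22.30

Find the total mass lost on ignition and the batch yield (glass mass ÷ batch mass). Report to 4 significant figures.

Each numeric step carries exact precision throughout; values along the way appear, rounded to 4 significant figures, in the printout; every reported result undergoes a single rounding — the derived quantities, which include yield, the five compositions, glass mass, ignition loss, totals, are re-derived in exact precision, as written in question or answer, from the batch weights at 72.19 t of glass.
LOI of each material in turn:
  zinc white: 11.11 × 0.002000 = 0.02222 t
  wollastonite: 19.40 × 0.003000 = 0.05820 t
  glass-grade sand: 23.10 × 0.001900 = 0.04389 t
  limestone: 10.66 × 0.4456 = 4.750 t
  witherite: 16.46 × 0.2230 = 3.671 t
Total LOI = 8.545 t
Glass = batch − LOI = 80.73 − 8.545 = 72.19 t

LOI loss = 8.545 t; glass = 72.19 t; yield = 89.42%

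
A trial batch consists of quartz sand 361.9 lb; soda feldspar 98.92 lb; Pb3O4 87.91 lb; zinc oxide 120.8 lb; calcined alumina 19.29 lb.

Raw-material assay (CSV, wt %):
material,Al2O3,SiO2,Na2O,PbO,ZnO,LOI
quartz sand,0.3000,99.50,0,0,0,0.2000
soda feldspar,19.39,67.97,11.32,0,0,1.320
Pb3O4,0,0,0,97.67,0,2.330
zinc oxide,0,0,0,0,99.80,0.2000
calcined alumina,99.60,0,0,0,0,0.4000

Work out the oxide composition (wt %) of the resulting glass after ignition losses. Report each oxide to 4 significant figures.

Glass mass = 684.4 lb (batch 688.8 − LOI 4.397).
Composition: Al2O3 5.768%, SiO2 62.44%, Na2O 1.636%, PbO 12.55%, ZnO 17.61%

Intermediates are displayed rounded off to 4 significant figures between the steps — the working math runs at full precision all the way through. Every reported figure undergoes a single rounding; derived quantities are recomputed from the weighed amounts for 684.4 lb of glass in full precision (the yield, LOI, totals, net glass mass, five oxide percentages) exactly as printed in the question or the answer.
Mass of each oxide from the mix:
  Al2O3: 361.9·0.003000 + 98.92·0.1939 + 19.29·0.9960 = 39.48 lb
  SiO2: 361.9·0.9950 + 98.92·0.6797 = 427.3 lb
  Na2O: 98.92·0.1132 = 11.20 lb
  PbO: 87.91·0.9767 = 85.86 lb
  ZnO: 120.8·0.9980 = 120.6 lb
LOI: 361.9·0.002000 + 98.92·0.01320 + 87.91·0.02330 + 120.8·0.002000 + 19.29·0.004000 = 4.397 lb
Glass = total batch minus LOI = 688.8 − 4.397 = 684.4 lb (consistent with Σ oxide mass)
wt %: oxide over glass, times 100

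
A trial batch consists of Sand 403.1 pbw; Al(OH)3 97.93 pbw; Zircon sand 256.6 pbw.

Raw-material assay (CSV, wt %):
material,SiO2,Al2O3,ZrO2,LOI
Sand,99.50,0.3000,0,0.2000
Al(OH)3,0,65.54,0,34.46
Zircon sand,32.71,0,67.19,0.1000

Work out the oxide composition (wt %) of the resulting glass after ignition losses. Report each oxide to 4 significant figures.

Glass mass = 722.8 pbw (batch 757.6 − LOI 34.81).
Composition: SiO2 67.10%, Al2O3 9.047%, ZrO2 23.85%

All arithmetic maintains exact precision at each step; in-progress results are shown rounded off to 4 significant figures in the working — every reported result is rounded a single time — the derived quantities are carried from the weighed amounts at 722.8 pbw of glass at exact precision (ignition loss, the three compositions, the totals, glass mass, yield) as given in problem or answer.
Oxide-by-oxide delivered mass:
  SiO2: 403.1·0.9950 + 256.6·0.3271 = 485.0 pbw
  Al2O3: 403.1·0.003000 + 97.93·0.6554 = 65.39 pbw
  ZrO2: 256.6·0.6719 = 172.4 pbw
LOI: 403.1·0.002000 + 97.93·0.3446 + 256.6·0.001000 = 34.81 pbw
batch − LOI leaves glass = 757.6 − 34.81 = 722.8 pbw (equal to the oxide-mass sum)
wt %: oxide over glass, times 100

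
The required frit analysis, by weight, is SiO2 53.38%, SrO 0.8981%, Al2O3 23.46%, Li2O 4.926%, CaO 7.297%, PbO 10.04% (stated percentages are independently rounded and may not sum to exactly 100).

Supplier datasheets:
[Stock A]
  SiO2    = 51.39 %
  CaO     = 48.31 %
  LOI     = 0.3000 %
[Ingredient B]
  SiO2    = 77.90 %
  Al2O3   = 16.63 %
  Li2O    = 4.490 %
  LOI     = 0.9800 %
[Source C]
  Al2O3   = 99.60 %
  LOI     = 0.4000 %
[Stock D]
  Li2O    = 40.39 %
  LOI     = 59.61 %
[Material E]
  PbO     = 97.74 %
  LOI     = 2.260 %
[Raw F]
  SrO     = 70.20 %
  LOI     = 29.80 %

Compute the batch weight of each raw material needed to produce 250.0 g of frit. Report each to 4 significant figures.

All internal work holds full float precision at all times; working values are shown, with 4-significant-digit rounding, within the worked lines. Each reported result undergoes a single rounding. The derived quantities (totals, net glass mass, ignition loss, the six compositions, yield) are re-derived from the weighed amounts on 250.0 g of glass at full precision, precisely as stated by the problem or answer text.
The oxide mass targets at 250.0 g frit:
  SiO2: 53.38% × 250.0 = 133.4 g
  SrO: 0.8981% × 250.0 = 2.245 g
  Al2O3: 23.46% × 250.0 = 58.65 g
  Li2O: 4.926% × 250.0 = 12.32 g
  CaO: 7.297% × 250.0 = 18.24 g
  PbO: 10.04% × 250.0 = 25.10 g
Balance tally, oxide-wise, given the weights on record, versus the basis set out (target by target, the sums agree inside rounding margins):
  SiO2: 37.76·0.5139 + 146.4·0.7790 = 133.5 g (target 133.4 g)
  SrO: 3.198·0.7020 = 2.245 g (target 2.245 g)
  Al2O3: 146.4·0.1663 + 34.44·0.9960 = 58.65 g (target 58.65 g)
  Li2O: 146.4·0.04490 + 14.22·0.4039 = 12.32 g (target 12.32 g)
  CaO: 37.76·0.4831 = 18.24 g (target 18.24 g)
  PbO: 25.68·0.9774 = 25.10 g (target 25.10 g)
Auditing the glass mass value: total charge less LOI = 250.0 g (the Σ of target masses is 250.0 g; with the basis standing at 250.0 g — a pure rounding effect).
Whole-batch sum: Σ batch = 261.7 g; ignition loss, Σ(batch × LOI) = 11.70 g; yield, glass over the total, = 95.53%.

Batch per 250.0 g frit:
  Stock A: 37.76 g
  Ingredient B: 146.4 g
  Source C: 34.44 g
  Stock D: 14.22 g
  Material E: 25.68 g
  Raw F: 3.198 g
Total batch = 261.7 g; LOI loss = 11.70 g; yield = 95.53%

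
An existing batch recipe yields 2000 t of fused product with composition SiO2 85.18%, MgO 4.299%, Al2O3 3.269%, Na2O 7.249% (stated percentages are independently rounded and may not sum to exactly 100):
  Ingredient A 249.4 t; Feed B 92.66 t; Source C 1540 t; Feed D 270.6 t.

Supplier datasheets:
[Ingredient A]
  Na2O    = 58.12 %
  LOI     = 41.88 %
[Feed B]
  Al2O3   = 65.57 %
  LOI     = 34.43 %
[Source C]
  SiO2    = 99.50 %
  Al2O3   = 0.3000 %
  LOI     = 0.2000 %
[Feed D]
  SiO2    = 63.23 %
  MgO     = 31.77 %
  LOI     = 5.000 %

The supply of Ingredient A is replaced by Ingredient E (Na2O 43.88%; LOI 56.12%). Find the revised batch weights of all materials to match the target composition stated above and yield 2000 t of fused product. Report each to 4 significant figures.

Revised batch per 2000 t fused product:
  Ingredient E: 330.4 t
  Feed B: 92.66 t
  Source C: 1540 t
  Feed D: 270.6 t
Total batch = 2234 t; LOI loss = 233.9 t

The whole derivation maintains full precision in every operation. Working values are displayed (rounded to four significant figures) across the worked steps. Each reported result takes a single rounding; all derived quantities (the yield, the totals, four oxide percentages, glass mass, ignition loss) are computed from the weighed amounts at 2000 t of glass in full float precision, as quoted within the question or the answer.
Oxide-by-oxide targets in 2000 t fused product:
  SiO2: 85.18% × 2000 = 1704 t
  MgO: 4.299% × 2000 = 85.98 t
  Al2O3: 3.269% × 2000 = 65.38 t
  Na2O: 7.249% × 2000 = 145.0 t
Verifying the oxide balance applying the batch weights above, for the quoted basis mass (each sum matches its target mass up to rounding of the answer):
  SiO2: 1540·0.9950 + 270.6·0.6323 = 1703 t (target 1704 t)
  MgO: 270.6·0.3177 = 85.97 t (target 85.98 t)
  Al2O3: 92.66·0.6557 + 1540·0.003000 = 65.38 t (target 65.38 t)
  Na2O: 330.4·0.4388 = 145.0 t (target 145.0 t)
The glass-mass cross-check: batch total minus LOI = 2000 t (per-oxide target masses sum to 2000 t; versus the stated basis of 2000 t — differing by rounding only).
Whole-batch sum: Σ batch = 2234 t; loss to ignition Σ batch·LOI = 233.9 t; yield: glass divided by total = 89.53%.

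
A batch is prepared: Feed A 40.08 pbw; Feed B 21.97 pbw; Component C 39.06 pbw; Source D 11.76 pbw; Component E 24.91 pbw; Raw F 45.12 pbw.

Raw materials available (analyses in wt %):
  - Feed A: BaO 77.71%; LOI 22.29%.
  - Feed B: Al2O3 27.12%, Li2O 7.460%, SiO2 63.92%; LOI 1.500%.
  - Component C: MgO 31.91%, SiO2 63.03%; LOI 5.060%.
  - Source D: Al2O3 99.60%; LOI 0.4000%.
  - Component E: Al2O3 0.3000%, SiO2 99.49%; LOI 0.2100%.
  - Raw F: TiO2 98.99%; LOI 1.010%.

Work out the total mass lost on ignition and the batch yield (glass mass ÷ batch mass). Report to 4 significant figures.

Mid-chain values are printed rounded to four significant digits as written; all internal work runs at full precision throughout; each reported number takes a single rounding — all derived quantities, which include LOI, net glass mass, six oxide percentages, the totals, yield, are recomputed at full float precision, as given in problem or answer, from the weighed amounts on 171.1 pbw of glass.
Ignition loss by material:
  Feed A: 40.08 × 0.2229 = 8.934 pbw
  Feed B: 21.97 × 0.01500 = 0.3295 pbw
  Component C: 39.06 × 0.05060 = 1.976 pbw
  Source D: 11.76 × 0.004000 = 0.04704 pbw
  Component E: 24.91 × 0.002100 = 0.05231 pbw
  Raw F: 45.12 × 0.01010 = 0.4557 pbw
Total LOI = 11.79 pbw
Glass = batch − LOI = 182.9 − 11.79 = 171.1 pbw

LOI loss = 11.79 pbw; glass = 171.1 pbw; yield = 93.55%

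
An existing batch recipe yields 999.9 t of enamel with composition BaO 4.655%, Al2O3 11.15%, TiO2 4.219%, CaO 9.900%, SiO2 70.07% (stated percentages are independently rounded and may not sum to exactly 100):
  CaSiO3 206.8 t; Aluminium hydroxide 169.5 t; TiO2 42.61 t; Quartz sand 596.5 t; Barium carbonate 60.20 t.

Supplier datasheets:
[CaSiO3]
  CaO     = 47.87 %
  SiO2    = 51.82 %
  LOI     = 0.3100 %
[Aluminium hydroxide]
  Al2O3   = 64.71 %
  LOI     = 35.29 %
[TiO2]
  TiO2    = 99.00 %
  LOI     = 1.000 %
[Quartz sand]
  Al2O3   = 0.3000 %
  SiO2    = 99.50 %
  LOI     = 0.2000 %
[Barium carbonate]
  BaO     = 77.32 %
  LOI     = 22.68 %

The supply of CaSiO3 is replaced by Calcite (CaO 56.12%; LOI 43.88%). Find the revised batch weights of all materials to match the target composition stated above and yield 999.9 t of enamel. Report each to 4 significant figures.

Revised batch per 999.9 t enamel:
  Calcite: 176.4 t
  Aluminium hydroxide: 169.0 t
  TiO2: 42.61 t
  Quartz sand: 704.2 t
  Barium carbonate: 60.20 t
Total batch = 1152 t; LOI loss = 152.5 t

The whole derivation carries full precision from start to finish; mid-chain values appear (rounded to 4 significant digits) when written out. Each reported figure is rounded a single time — the derived quantities (ignition loss, the totals, five oxide percentages, yield, net glass mass) are computed at full precision starting from the weights on 999.9 t of glass, as quoted within question or answer.
Oxide-by-oxide targets in 999.9 t enamel:
  BaO: 4.655% × 999.9 = 46.55 t
  Al2O3: 11.15% × 999.9 = 111.5 t
  TiO2: 4.219% × 999.9 = 42.19 t
  CaO: 9.900% × 999.9 = 98.99 t
  SiO2: 70.07% × 999.9 = 700.6 t
Oxide-by-oxide audit given the weights on record, under the basis named above (target by target, the sums agree inside rounding margins):
  BaO: 60.20·0.7732 = 46.55 t (target 46.55 t)
  Al2O3: 169.0·0.6471 + 704.2·0.003000 = 111.5 t (target 111.5 t)
  TiO2: 42.61·0.9900 = 42.18 t (target 42.19 t)
  CaO: 176.4·0.5612 = 99.00 t (target 98.99 t)
  SiO2: 704.2·0.9950 = 700.7 t (target 700.6 t)
Mass balance on the glass: the batch minus its LOI: 999.9 t (oxide target masses add up to 999.8 t; with the basis standing at 999.9 t — any gap is answer rounding).
Batch grand total — Σ batch = 1152 t; loss to ignition Σ batch·LOI = 152.5 t; as yield: glass ÷ batch → 86.76%.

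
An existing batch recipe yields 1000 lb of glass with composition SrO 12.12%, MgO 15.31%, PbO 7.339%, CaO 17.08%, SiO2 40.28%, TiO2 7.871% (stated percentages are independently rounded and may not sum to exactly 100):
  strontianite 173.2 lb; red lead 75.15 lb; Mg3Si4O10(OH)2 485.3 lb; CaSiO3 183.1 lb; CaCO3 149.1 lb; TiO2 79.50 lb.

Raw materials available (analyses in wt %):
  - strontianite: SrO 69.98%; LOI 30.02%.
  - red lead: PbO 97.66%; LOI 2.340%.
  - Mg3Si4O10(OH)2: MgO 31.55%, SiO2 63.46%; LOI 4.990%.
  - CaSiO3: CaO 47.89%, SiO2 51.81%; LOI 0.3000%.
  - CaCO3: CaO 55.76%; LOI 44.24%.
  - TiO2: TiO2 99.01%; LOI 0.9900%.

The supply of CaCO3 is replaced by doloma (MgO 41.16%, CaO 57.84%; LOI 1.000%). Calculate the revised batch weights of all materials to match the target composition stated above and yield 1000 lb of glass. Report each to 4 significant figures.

Exact precision is carried in every operation; the intermediate values are displayed with 4-significant-digit rounding in the printout; every reported number carries a single rounding; derived quantities are computed in full float precision (yield, the totals, six oxide percentages, net glass mass, ignition loss) from the batch weights per 1000 lb of glass as set out in either problem or answer.
Per-oxide target masses for 1000 lb glass:
  SrO: 12.12% × 1000 = 121.2 lb
  MgO: 15.31% × 1000 = 153.1 lb
  PbO: 7.339% × 1000 = 73.39 lb
  CaO: 17.08% × 1000 = 170.8 lb
  SiO2: 40.28% × 1000 = 402.8 lb
  TiO2: 7.871% × 1000 = 78.71 lb
Mass-balance tally per oxide per the reported batch figures, relative to the basis at hand (every target is met by its sum within answer rounding):
  SrO: 173.2·0.6998 = 121.2 lb (target 121.2 lb)
  MgO: 404.6·0.3155 + 61.86·0.4116 = 153.1 lb (target 153.1 lb)
  PbO: 75.15·0.9766 = 73.39 lb (target 73.39 lb)
  CaO: 281.9·0.4789 + 61.86·0.5784 = 170.8 lb (target 170.8 lb)
  SiO2: 404.6·0.6346 + 281.9·0.5181 = 402.8 lb (target 402.8 lb)
  TiO2: 79.50·0.9901 = 78.71 lb (target 78.71 lb)
Mass balance on the glass: batch Σ − ignition loss = 1000 lb (oxide target masses add up to 1000 lb; stated basis 1000 lb — gaps are rounding artifacts).
Total batch = Σ batch = 1076 lb; loss to ignition Σ batch·LOI = 76.19 lb; yield = glass ÷ total batch = 92.92%.

Revised batch per 1000 lb glass:
  strontianite: 173.2 lb
  red lead: 75.15 lb
  Mg3Si4O10(OH)2: 404.6 lb
  CaSiO3: 281.9 lb
  doloma: 61.86 lb
  TiO2: 79.50 lb
Total batch = 1076 lb; LOI loss = 76.19 lb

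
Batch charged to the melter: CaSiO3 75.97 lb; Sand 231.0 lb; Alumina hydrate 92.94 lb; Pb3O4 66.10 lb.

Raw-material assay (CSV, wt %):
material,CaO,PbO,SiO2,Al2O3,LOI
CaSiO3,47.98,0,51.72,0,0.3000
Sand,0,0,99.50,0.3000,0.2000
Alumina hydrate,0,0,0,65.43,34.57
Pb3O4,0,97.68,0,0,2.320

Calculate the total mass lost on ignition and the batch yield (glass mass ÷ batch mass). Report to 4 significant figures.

LOI loss = 34.35 lb; glass = 431.7 lb; yield = 92.63%

All arithmetic runs at full precision from start to finish — in-progress results are displayed (rounded to 4 significant figures) within the worked lines. Each reported number receives exactly one rounding — derived quantities, which include ignition loss, the totals, the yield, net glass mass, the four compositions, are recomputed at full float precision, exactly as shown in the problem or the answer, starting from the weights at 431.7 lb of glass.
Loss on ignition, line by line:
  CaSiO3: 75.97 × 0.003000 = 0.2279 lb
  Sand: 231.0 × 0.002000 = 0.4620 lb
  Alumina hydrate: 92.94 × 0.3457 = 32.13 lb
  Pb3O4: 66.10 × 0.02320 = 1.534 lb
Total LOI = 34.35 lb
Glass = batch − LOI = 466.0 − 34.35 = 431.7 lb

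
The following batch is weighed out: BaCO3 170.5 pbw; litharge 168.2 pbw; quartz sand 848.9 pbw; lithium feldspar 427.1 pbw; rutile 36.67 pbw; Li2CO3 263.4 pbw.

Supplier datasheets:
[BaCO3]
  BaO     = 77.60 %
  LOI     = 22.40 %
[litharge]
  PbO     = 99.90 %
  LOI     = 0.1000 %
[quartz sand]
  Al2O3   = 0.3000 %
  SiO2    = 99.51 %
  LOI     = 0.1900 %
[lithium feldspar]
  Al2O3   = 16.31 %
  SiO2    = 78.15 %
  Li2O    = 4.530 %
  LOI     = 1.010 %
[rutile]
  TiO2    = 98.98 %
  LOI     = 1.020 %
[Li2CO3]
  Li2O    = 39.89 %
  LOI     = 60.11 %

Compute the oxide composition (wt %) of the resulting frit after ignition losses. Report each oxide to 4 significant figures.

The intermediate values appear (rounded to four significant figures) at each printed step. Every computation holds exact precision throughout; every reported value sees exactly one rounding; all derived quantities, which include LOI, the six compositions, the yield, glass mass, the totals, are rebuilt at full float precision, exactly as printed in the question or the answer, from the weighed amounts at 1712 pbw of glass.
Mass of each oxide from the mix:
  PbO: 168.2·0.9990 = 168.0 pbw
  Al2O3: 848.9·0.003000 + 427.1·0.1631 = 72.21 pbw
  SiO2: 848.9·0.9951 + 427.1·0.7815 = 1179 pbw
  Li2O: 427.1·0.04530 + 263.4·0.3989 = 124.4 pbw
  BaO: 170.5·0.7760 = 132.3 pbw
  TiO2: 36.67·0.9898 = 36.30 pbw
LOI: 170.5·0.2240 + 168.2·0.001000 + 848.9·0.001900 + 427.1·0.01010 + 36.67·0.01020 + 263.4·0.6011 = 203.0 pbw
batch − LOI leaves glass = 1915 − 203.0 = 1712 pbw (equal to the oxide-mass sum)
wt %: oxide over glass, times 100

Glass mass = 1712 pbw (batch 1915 − LOI 203.0).
Composition: PbO 9.816%, Al2O3 4.218%, SiO2 68.85%, Li2O 7.268%, BaO 7.729%, TiO2 2.120%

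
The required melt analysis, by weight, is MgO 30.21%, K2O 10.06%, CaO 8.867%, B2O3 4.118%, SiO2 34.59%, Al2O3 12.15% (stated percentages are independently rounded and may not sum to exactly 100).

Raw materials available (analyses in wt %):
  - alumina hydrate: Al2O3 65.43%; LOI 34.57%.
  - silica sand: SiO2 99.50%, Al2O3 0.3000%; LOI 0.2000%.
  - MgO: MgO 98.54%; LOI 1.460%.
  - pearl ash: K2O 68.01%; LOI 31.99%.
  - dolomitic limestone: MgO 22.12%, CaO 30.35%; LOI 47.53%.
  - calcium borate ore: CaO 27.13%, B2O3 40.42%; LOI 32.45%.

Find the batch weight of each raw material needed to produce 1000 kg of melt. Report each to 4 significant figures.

All internal work runs at full float precision from first step to last; values along the way are shown rounded to 4 significant digits in the working. Each reported number receives exactly one rounding; the derived quantities are computed at exact precision (the totals, six oxide percentages, net glass mass, ignition loss, yield) using the weight values per 1000 kg of glass as they appear in the problem or answer text.
Oxide-by-oxide targets in 1000 kg melt:
  MgO: 30.21% × 1000 = 302.1 kg
  K2O: 10.06% × 1000 = 100.6 kg
  CaO: 8.867% × 1000 = 88.67 kg
  B2O3: 4.118% × 1000 = 41.18 kg
  SiO2: 34.59% × 1000 = 345.9 kg
  Al2O3: 12.15% × 1000 = 121.5 kg
Checking each oxide sum on the weights just shown, against the basis in use (target by target, the sums agree within answer rounding):
  MgO: 261.4·0.9854 + 201.1·0.2212 = 302.1 kg (target 302.1 kg)
  K2O: 147.9·0.6801 = 100.6 kg (target 100.6 kg)
  CaO: 201.1·0.3035 + 101.9·0.2713 = 88.68 kg (target 88.67 kg)
  B2O3: 101.9·0.4042 = 41.19 kg (target 41.18 kg)
  SiO2: 347.6·0.9950 = 345.9 kg (target 345.9 kg)
  Al2O3: 184.1·0.6543 + 347.6·0.003000 = 121.5 kg (target 121.5 kg)
Mass balance on the glass: the batch minus its LOI: 999.9 kg (per-oxide target masses sum to 1000 kg; the stated basis being 1000 kg — rounding explains the deltas).
Total batch = Σ batch = 1244 kg; ignition loss, Σ(batch × LOI) = 244.1 kg; yield, glass over the total, = 80.38%.

Batch per 1000 kg melt:
  alumina hydrate: 184.1 kg
  silica sand: 347.6 kg
  MgO: 261.4 kg
  pearl ash: 147.9 kg
  dolomitic limestone: 201.1 kg
  calcium borate ore: 101.9 kg
Total batch = 1244 kg; LOI loss = 244.1 kg; yield = 80.38%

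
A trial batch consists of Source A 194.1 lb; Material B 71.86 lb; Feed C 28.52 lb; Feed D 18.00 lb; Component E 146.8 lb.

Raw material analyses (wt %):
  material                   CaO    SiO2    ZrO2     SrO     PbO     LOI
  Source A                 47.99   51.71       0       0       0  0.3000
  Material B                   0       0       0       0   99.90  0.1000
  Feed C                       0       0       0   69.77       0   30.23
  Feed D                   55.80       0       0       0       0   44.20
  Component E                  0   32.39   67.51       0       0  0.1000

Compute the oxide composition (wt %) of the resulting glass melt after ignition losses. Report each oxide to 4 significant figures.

Intermediates are shown, rounded to 4 significant figures, on the page — the working math keeps full precision at each step; every reported value includes exactly one rounding — all derived quantities (totals, yield, glass mass, ignition loss, the five compositions) are rebuilt in exact precision using the weight values per 441.9 lb of glass exactly as shown in either problem or answer.
Per-oxide mass from batch:
  CaO: 194.1·0.4799 + 18.00·0.5580 = 103.2 lb
  SiO2: 194.1·0.5171 + 146.8·0.3239 = 147.9 lb
  ZrO2: 146.8·0.6751 = 99.10 lb
  SrO: 28.52·0.6977 = 19.90 lb
  PbO: 71.86·0.9990 = 71.79 lb
LOI: 194.1·0.003000 + 71.86·0.001000 + 28.52·0.3023 + 18.00·0.4420 + 146.8·0.001000 = 17.38 lb
Glass = total batch minus LOI = 459.3 − 17.38 = 441.9 lb (= Σ oxide masses)
wt % = 100 × oxide mass / glass mass

Glass mass = 441.9 lb (batch 459.3 − LOI 17.38).
Composition: CaO 23.35%, SiO2 33.47%, ZrO2 22.43%, SrO 4.503%, PbO 16.25%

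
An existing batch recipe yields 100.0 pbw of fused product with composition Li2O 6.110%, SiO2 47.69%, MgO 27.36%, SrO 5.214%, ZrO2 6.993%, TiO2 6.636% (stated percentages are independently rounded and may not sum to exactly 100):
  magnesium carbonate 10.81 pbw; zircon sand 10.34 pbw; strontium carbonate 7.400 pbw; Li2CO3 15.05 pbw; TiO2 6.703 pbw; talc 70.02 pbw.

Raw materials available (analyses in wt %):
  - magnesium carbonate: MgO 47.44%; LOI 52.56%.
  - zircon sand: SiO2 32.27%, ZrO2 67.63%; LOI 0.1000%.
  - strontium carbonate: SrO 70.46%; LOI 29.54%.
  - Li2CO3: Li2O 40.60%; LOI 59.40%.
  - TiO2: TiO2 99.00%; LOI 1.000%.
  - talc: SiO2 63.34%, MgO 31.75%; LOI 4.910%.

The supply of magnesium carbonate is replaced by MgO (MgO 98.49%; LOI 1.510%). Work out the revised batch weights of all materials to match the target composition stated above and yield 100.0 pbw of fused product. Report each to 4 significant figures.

Each numeric step holds full precision in every operation — values along the way appear rounded to 4 significant digits in the printout — each reported value is rounded a single time. The derived quantities are recomputed from the weighed amounts per 100.0 pbw of glass at full precision (net glass mass, the totals, six oxide percentages, the yield, ignition loss), as written in the problem or the answer.
Oxide-by-oxide targets in 100.0 pbw fused product:
  Li2O: 6.110% × 100.0 = 6.110 pbw
  SiO2: 47.69% × 100.0 = 47.69 pbw
  MgO: 27.36% × 100.0 = 27.36 pbw
  SrO: 5.214% × 100.0 = 5.214 pbw
  ZrO2: 6.993% × 100.0 = 6.993 pbw
  TiO2: 6.636% × 100.0 = 6.636 pbw
Mass-balance tally per oxide working from each reported weight, at the basis given (delivered sums recover each target up to rounding of the answer):
  Li2O: 15.05·0.4060 = 6.110 pbw (target 6.110 pbw)
  SiO2: 10.34·0.3227 + 70.02·0.6334 = 47.69 pbw (target 47.69 pbw)
  MgO: 5.206·0.9849 + 70.02·0.3175 = 27.36 pbw (target 27.36 pbw)
  SrO: 7.400·0.7046 = 5.214 pbw (target 5.214 pbw)
  ZrO2: 10.34·0.6763 = 6.993 pbw (target 6.993 pbw)
  TiO2: 6.703·0.9900 = 6.636 pbw (target 6.636 pbw)
Glass-mass sanity pass: whole batch net of LOI = 100.0 pbw (per-oxide target masses sum to 100.0 pbw; versus the stated basis of 100.0 pbw — rounding explains the deltas).
Batch total: Σ batch = 114.7 pbw; LOI loss = Σ batch·LOI = 14.72 pbw; as yield: glass ÷ batch → 87.17%.

Revised batch per 100.0 pbw fused product:
  MgO: 5.206 pbw
  zircon sand: 10.34 pbw
  strontium carbonate: 7.400 pbw
  Li2CO3: 15.05 pbw
  TiO2: 6.703 pbw
  talc: 70.02 pbw
Total batch = 114.7 pbw; LOI loss = 14.72 pbw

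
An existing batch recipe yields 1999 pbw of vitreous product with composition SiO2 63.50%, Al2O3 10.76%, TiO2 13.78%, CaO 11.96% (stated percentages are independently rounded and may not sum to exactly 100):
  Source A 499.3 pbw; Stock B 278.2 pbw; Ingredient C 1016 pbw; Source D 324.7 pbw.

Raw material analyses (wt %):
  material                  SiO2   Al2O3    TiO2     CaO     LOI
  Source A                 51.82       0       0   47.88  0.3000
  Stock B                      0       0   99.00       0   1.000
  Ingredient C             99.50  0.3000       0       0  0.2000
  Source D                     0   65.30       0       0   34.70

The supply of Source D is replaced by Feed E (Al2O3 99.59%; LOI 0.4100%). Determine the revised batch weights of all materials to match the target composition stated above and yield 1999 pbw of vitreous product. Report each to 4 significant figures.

Full precision is kept in every operation; the intermediate values appear, with 4-significant-figure rounding, at each printed step. Each reported number is rounded just once; derived quantities, including the four compositions, totals, ignition loss, net glass mass, the yield, are recomputed from the batch weights per 1999 pbw of glass at full float precision as set out in the question or the answer.
Target oxide masses per 1999 pbw vitreous product:
  SiO2: 63.50% × 1999 = 1269 pbw
  Al2O3: 10.76% × 1999 = 215.1 pbw
  TiO2: 13.78% × 1999 = 275.5 pbw
  CaO: 11.96% × 1999 = 239.1 pbw
A balance pass over the oxides, with the batch weights as given, against the basis in use (delivered sums recover each target exact up to rounding of places):
  SiO2: 499.3·0.5182 + 1016·0.9950 = 1270 pbw (target 1269 pbw)
  Al2O3: 1016·0.003000 + 212.9·0.9959 = 215.1 pbw (target 215.1 pbw)
  TiO2: 278.2·0.9900 = 275.4 pbw (target 275.5 pbw)
  CaO: 499.3·0.4788 = 239.1 pbw (target 239.1 pbw)
The glass-mass cross-check: the batch minus its LOI: 1999 pbw (the Σ of target masses is 1999 pbw; with the basis standing at 1999 pbw — any gap is answer rounding).
Summing the batch: Σ batch = 2006 pbw; LOI removed, Σ of batch·LOI: 7.185 pbw; as yield: glass ÷ batch → 99.64%.

Revised batch per 1999 pbw vitreous product:
  Source A: 499.3 pbw
  Stock B: 278.2 pbw
  Ingredient C: 1016 pbw
  Feed E: 212.9 pbw
Total batch = 2006 pbw; LOI loss = 7.185 pbw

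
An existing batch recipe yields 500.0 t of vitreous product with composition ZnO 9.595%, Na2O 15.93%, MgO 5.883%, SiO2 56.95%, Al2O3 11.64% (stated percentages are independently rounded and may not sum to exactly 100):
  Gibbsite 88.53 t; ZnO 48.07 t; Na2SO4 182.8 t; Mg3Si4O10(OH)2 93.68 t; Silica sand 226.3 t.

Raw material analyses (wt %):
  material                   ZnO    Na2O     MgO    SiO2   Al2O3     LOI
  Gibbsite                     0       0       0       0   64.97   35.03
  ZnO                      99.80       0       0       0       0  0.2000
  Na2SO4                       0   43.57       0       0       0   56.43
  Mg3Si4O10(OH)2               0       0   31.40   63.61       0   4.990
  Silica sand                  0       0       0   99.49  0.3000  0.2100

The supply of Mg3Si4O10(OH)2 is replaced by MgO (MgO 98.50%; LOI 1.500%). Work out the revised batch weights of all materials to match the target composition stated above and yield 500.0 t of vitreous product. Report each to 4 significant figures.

Working values are shown, rounded to 4 significant figures, in the working — the whole derivation carries full precision in all steps. Every reported value is rounded exactly once — derived quantities are re-derived starting from the weights on 500.0 t of glass in exact precision (the five compositions, totals, LOI, yield, net glass mass) as given in problem or answer.
The oxide mass targets at 500.0 t vitreous product:
  ZnO: 9.595% × 500.0 = 47.98 t
  Na2O: 15.93% × 500.0 = 79.65 t
  MgO: 5.883% × 500.0 = 29.42 t
  SiO2: 56.95% × 500.0 = 284.8 t
  Al2O3: 11.64% × 500.0 = 58.20 t
Mass-balance tally per oxide given the weights on record, against the basis in use (each sum matches its target mass net of answer rounding effects):
  ZnO: 48.07·0.9980 = 47.97 t (target 47.98 t)
  Na2O: 182.8·0.4357 = 79.65 t (target 79.65 t)
  MgO: 29.86·0.9850 = 29.41 t (target 29.42 t)
  SiO2: 286.2·0.9949 = 284.7 t (target 284.8 t)
  Al2O3: 88.26·0.6497 + 286.2·0.003000 = 58.20 t (target 58.20 t)
Glass mass check: batch total minus LOI = 500.0 t (oxide target masses add up to 500.0 t; stated basis 500.0 t — deltas are rounding alone).
Batch total: Σ batch = 635.2 t; Σ batch·LOI gives LOI loss = 135.2 t; yield: glass divided by total = 78.71%.

Revised batch per 500.0 t vitreous product:
  Gibbsite: 88.26 t
  ZnO: 48.07 t
  Na2SO4: 182.8 t
  MgO: 29.86 t
  Silica sand: 286.2 t
Total batch = 635.2 t; LOI loss = 135.2 t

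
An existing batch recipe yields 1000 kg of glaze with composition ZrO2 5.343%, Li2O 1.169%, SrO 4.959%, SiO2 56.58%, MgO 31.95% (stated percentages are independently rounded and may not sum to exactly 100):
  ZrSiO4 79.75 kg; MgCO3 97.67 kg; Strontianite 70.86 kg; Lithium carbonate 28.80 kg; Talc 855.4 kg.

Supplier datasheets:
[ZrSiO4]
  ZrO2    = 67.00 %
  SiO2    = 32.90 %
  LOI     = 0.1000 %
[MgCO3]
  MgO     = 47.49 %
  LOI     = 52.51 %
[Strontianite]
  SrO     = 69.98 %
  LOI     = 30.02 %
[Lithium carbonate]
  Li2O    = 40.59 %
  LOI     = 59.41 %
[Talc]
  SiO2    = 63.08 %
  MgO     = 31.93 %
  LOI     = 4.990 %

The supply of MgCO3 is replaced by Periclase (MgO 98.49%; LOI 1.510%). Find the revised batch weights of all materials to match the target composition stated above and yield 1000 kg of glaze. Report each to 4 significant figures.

Intermediates are printed rounded to four significant figures between the steps; the working math runs at full precision end to end — each reported result is rounded a single time. The derived quantities are carried from the batch weights per 1000 kg of glass in full precision (the totals, the five compositions, net glass mass, yield, ignition loss), exactly as printed in problem or answer.
The oxide mass targets at 1000 kg glaze:
  ZrO2: 5.343% × 1000 = 53.43 kg
  Li2O: 1.169% × 1000 = 11.69 kg
  SrO: 4.959% × 1000 = 49.59 kg
  SiO2: 56.58% × 1000 = 565.8 kg
  MgO: 31.95% × 1000 = 319.5 kg
A balance pass over the oxides, from the weights as reported, at the basis given (summed amounts equal target values net of answer rounding effects):
  ZrO2: 79.75·0.6700 = 53.43 kg (target 53.43 kg)
  Li2O: 28.80·0.4059 = 11.69 kg (target 11.69 kg)
  SrO: 70.86·0.6998 = 49.59 kg (target 49.59 kg)
  SiO2: 79.75·0.3290 + 855.4·0.6308 = 565.8 kg (target 565.8 kg)
  MgO: 47.09·0.9849 + 855.4·0.3193 = 319.5 kg (target 319.5 kg)
Auditing the glass mass value: total batch − LOI = 1000 kg (targets for the oxides total 1000 kg; stated basis 1000 kg — rounding explains the deltas).
Adding the batch up: Σ batch = 1082 kg; loss to ignition Σ batch·LOI = 81.86 kg; yield: glass divided by total = 92.43%.

Revised batch per 1000 kg glaze:
  ZrSiO4: 79.75 kg
  Periclase: 47.09 kg
  Strontianite: 70.86 kg
  Lithium carbonate: 28.80 kg
  Talc: 855.4 kg
Total batch = 1082 kg; LOI loss = 81.86 kg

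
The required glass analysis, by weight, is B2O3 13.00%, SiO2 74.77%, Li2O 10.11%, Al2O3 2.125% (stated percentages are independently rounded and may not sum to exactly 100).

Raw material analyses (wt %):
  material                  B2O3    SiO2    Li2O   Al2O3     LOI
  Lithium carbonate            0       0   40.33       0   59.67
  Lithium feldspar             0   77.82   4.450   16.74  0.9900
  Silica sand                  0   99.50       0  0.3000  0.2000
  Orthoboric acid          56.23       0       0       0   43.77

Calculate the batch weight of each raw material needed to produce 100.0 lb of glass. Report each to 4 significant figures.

Batch per 100.0 lb glass:
  Lithium carbonate: 23.80 lb
  Lithium feldspar: 11.51 lb
  Silica sand: 66.14 lb
  Orthoboric acid: 23.12 lb
Total batch = 124.6 lb; LOI loss = 24.57 lb; yield = 80.28%

Working values are shown (rounded to 4 significant figures) at each printed step — the working math carries exact precision at each step. Every reported number includes exactly one rounding — all derived quantities are recomputed at exact precision (net glass mass, yield, LOI, totals, the four compositions) starting from the weights per 100.0 lb of glass, as given in the problem or answer text.
Oxide-by-oxide targets in 100.0 lb glass:
  B2O3: 13.00% × 100.0 = 13.00 lb
  SiO2: 74.77% × 100.0 = 74.77 lb
  Li2O: 10.11% × 100.0 = 10.11 lb
  Al2O3: 2.125% × 100.0 = 2.125 lb
Verifying the oxide balance per the reported batch figures, at the basis given (oxide sums agree with the targets given rounding of the digits):
  B2O3: 23.12·0.5623 = 13.00 lb (target 13.00 lb)
  SiO2: 11.51·0.7782 + 66.14·0.9950 = 74.77 lb (target 74.77 lb)
  Li2O: 23.80·0.4033 + 11.51·0.04450 = 10.11 lb (target 10.11 lb)
  Al2O3: 11.51·0.1674 + 66.14·0.003000 = 2.125 lb (target 2.125 lb)
Auditing the glass mass value: the batch minus its LOI: 100.0 lb (targets for the oxides total 100.0 lb; basis as stated: 100.0 lb — a pure rounding effect).
Adding the batch up: Σ batch = 124.6 lb; ignition loss, Σ(batch × LOI) = 24.57 lb; yield: glass divided by total = 80.28%.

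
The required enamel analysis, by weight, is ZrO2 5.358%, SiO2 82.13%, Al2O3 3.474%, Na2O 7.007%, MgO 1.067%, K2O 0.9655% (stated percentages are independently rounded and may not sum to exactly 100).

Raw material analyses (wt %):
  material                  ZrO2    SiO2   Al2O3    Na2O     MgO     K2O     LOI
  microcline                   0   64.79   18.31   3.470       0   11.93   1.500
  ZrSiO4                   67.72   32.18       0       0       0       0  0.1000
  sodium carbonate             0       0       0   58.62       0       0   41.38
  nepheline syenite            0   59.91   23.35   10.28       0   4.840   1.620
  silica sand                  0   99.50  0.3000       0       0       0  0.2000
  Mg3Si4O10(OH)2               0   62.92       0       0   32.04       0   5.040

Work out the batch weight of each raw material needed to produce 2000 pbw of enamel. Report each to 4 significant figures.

Batch per 2000 pbw enamel:
  microcline: 70.86 pbw
  ZrSiO4: 158.2 pbw
  sodium carbonate: 195.5 pbw
  nepheline syenite: 224.3 pbw
  silica sand: 1376 pbw
  Mg3Si4O10(OH)2: 66.60 pbw
Total batch = 2091 pbw; LOI loss = 91.86 pbw; yield = 95.61%

All internal work maintains full precision all the way through — in-progress results are shown with 4-significant-figure rounding at each printed step — every reported value is rounded only once; derived quantities are computed starting from the weights at 2000 pbw of glass at full float precision (the totals, yield, six oxide percentages, ignition loss, glass mass), exactly as printed in the problem or answer text.
Target masses of each oxide per 2000 pbw enamel:
  ZrO2: 5.358% × 2000 = 107.2 pbw
  SiO2: 82.13% × 2000 = 1643 pbw
  Al2O3: 3.474% × 2000 = 69.48 pbw
  Na2O: 7.007% × 2000 = 140.1 pbw
  MgO: 1.067% × 2000 = 21.34 pbw
  K2O: 0.9655% × 2000 = 19.31 pbw
Balance tally, oxide-wise, working from each reported weight, under the basis named above (target by target, the sums agree given rounding of the digits):
  ZrO2: 158.2·0.6772 = 107.1 pbw (target 107.2 pbw)
  SiO2: 70.86·0.6479 + 158.2·0.3218 + 224.3·0.5991 + 1376·0.9950 + 66.60·0.6292 = 1642 pbw (target 1643 pbw)
  Al2O3: 70.86·0.1831 + 224.3·0.2335 + 1376·0.003000 = 69.48 pbw (target 69.48 pbw)
  Na2O: 70.86·0.03470 + 195.5·0.5862 + 224.3·0.1028 = 140.1 pbw (target 140.1 pbw)
  MgO: 66.60·0.3204 = 21.34 pbw (target 21.34 pbw)
  K2O: 70.86·0.1193 + 224.3·0.04840 = 19.31 pbw (target 19.31 pbw)
Glass-mass bookkeeping: total charge less LOI = 2000 pbw (per-oxide target masses sum to 2000 pbw; against the stated basis, 2000 pbw — gaps are rounding artifacts).
Batch grand total — Σ batch = 2091 pbw; LOI removed, Σ of batch·LOI: 91.86 pbw; as yield: glass ÷ batch → 95.61%.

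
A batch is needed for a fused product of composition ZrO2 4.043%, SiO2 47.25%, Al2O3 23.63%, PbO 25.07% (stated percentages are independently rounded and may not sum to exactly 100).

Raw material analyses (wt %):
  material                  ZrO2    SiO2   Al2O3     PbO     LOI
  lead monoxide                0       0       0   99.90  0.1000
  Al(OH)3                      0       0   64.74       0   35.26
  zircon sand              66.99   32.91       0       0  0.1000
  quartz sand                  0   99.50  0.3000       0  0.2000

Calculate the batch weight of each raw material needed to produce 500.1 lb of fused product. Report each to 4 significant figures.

Batch per 500.1 lb fused product:
  lead monoxide: 125.5 lb
  Al(OH)3: 181.5 lb
  zircon sand: 30.18 lb
  quartz sand: 227.5 lb
Total batch = 564.7 lb; LOI loss = 64.61 lb; yield = 88.56%

The intermediate values are displayed rounded to four significant figures at each printed step; every computation maintains full float precision at every stage. Every reported number includes exactly one rounding. The derived quantities, including the four compositions, net glass mass, yield, the totals, ignition loss, are rebuilt using the weight values per 500.1 lb of glass in full precision, as set out in either problem or answer.
Oxide-by-oxide targets in 500.1 lb fused product:
  ZrO2: 4.043% × 500.1 = 20.22 lb
  SiO2: 47.25% × 500.1 = 236.3 lb
  Al2O3: 23.63% × 500.1 = 118.2 lb
  PbO: 25.07% × 500.1 = 125.4 lb
Oxide-by-oxide audit on the weights just shown, for the quoted basis mass (every target is met by its sum exact up to rounding of places):
  ZrO2: 30.18·0.6699 = 20.22 lb (target 20.22 lb)
  SiO2: 30.18·0.3291 + 227.5·0.9950 = 236.3 lb (target 236.3 lb)
  Al2O3: 181.5·0.6474 + 227.5·0.003000 = 118.2 lb (target 118.2 lb)
  PbO: 125.5·0.9990 = 125.4 lb (target 125.4 lb)
The glass-mass cross-check: net batch after ignition = 500.1 lb (targets for the oxides total 500.1 lb; against the stated basis, 500.1 lb — deltas are rounding alone).
Total batch = Σ batch = 564.7 lb; LOI removed, Σ of batch·LOI: 64.61 lb; yield = glass ÷ total batch = 88.56%.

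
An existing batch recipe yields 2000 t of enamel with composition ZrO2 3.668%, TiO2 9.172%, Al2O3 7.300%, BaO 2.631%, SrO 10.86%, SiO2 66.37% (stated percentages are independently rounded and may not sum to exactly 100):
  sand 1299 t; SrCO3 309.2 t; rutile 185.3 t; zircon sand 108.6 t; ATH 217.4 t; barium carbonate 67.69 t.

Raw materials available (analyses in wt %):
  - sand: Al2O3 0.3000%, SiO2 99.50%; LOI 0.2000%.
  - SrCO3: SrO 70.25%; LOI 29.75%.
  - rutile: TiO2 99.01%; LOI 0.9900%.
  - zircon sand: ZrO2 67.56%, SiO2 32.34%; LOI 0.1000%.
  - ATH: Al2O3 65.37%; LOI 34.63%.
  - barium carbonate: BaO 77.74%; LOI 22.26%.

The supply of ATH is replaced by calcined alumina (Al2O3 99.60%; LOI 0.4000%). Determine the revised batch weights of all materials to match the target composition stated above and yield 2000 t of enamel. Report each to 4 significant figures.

Revised batch per 2000 t enamel:
  sand: 1299 t
  SrCO3: 309.2 t
  rutile: 185.3 t
  zircon sand: 108.6 t
  calcined alumina: 142.7 t
  barium carbonate: 67.69 t
Total batch = 2112 t; LOI loss = 112.2 t

All arithmetic runs at full precision from first step to last; the intermediate values are printed, with 4-significant-figure rounding, in the printout; every reported number takes a single rounding. All derived quantities (the totals, six oxide percentages, ignition loss, glass mass, yield) are recomputed in full float precision from the batch weights on 2000 t of glass exactly as shown in problem or answer.
Target oxide masses per 2000 t enamel:
  ZrO2: 3.668% × 2000 = 73.36 t
  TiO2: 9.172% × 2000 = 183.4 t
  Al2O3: 7.300% × 2000 = 146.0 t
  BaO: 2.631% × 2000 = 52.62 t
  SrO: 10.86% × 2000 = 217.2 t
  SiO2: 66.37% × 2000 = 1327 t
A balance pass over the oxides, given the weights on record, relative to the basis at hand (delivered sums recover each target net of answer rounding effects):
  ZrO2: 108.6·0.6756 = 73.37 t (target 73.36 t)
  TiO2: 185.3·0.9901 = 183.5 t (target 183.4 t)
  Al2O3: 1299·0.003000 + 142.7·0.9960 = 146.0 t (target 146.0 t)
  BaO: 67.69·0.7774 = 52.62 t (target 52.62 t)
  SrO: 309.2·0.7025 = 217.2 t (target 217.2 t)
  SiO2: 1299·0.9950 + 108.6·0.3234 = 1328 t (target 1327 t)
Glass-mass bookkeeping: Σ batch − LOI loss = 2000 t (summing oxide targets gives 2000 t; versus the stated basis of 2000 t — gaps are rounding artifacts).
Batch grand total — Σ batch = 2112 t; ignition loss, Σ(batch × LOI) = 112.2 t; glass ÷ batch gives a yield of 94.69%.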